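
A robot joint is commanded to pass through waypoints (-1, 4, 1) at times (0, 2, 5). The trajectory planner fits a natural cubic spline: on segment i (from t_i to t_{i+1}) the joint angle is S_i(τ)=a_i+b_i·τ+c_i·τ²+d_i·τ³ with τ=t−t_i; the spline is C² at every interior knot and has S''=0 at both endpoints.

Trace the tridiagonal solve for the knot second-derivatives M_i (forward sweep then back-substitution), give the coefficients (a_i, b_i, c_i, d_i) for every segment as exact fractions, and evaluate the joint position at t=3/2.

  seg 0: a=-1 b=16/5 c=0 d=-7/40
  seg 1: a=4 b=11/10 c=-21/20 d=7/60
S(3/2) = 1027/320

Δ: Δ0=5/2, Δ1=-1
row 1: diag=10, rhs=-21; c'=3/10, d'=-21/10
back: M1=-21/10
M: M0=0, M1=-21/10, M2=0
seg 0: a=-1, c=M0/2=0, d=(M1−M0)/(6·2)=-7/40, b=Δ0−h0·(2M0+M1)/6=16/5
seg 1: a=4, c=M1/2=-21/20, d=(M2−M1)/(6·3)=7/60, b=Δ1−h1·(2M1+M2)/6=11/10
t_q=3/2 → seg 0, τ=3/2; S=-1+16/5·τ+0·τ²+-7/40·τ³=1027/320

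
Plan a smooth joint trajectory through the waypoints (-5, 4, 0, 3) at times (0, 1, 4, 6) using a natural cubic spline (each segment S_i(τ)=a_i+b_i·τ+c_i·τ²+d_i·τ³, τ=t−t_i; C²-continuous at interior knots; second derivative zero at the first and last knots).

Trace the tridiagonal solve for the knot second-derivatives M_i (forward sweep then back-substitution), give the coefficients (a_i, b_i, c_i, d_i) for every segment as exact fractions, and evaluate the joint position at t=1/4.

  seg 0: a=-5 b=4505/426 c=0 d=-671/426
  seg 1: a=4 b=1246/213 c=-671/142 d=331/426
  seg 2: a=0 b=-649/426 c=161/71 d=-161/426
S(1/4) = -21637/9088

Δ: Δ0=9, Δ1=-4/3, Δ2=3/2
row 1: diag=8, rhs=-62; c'=3/8, d'=-31/4
row 2: denom=10−3·3/8=71/8; d'=(17−3·-31/4)/(71/8)=322/71
back: M2=322/71
back: M1=-31/4−3/8·322/71=-671/71
M: M0=0, M1=-671/71, M2=322/71, M3=0
seg 0: a=-5, c=M0/2=0, d=(M1−M0)/(6·1)=-671/426, b=Δ0−h0·(2M0+M1)/6=4505/426
seg 1: a=4, c=M1/2=-671/142, d=(M2−M1)/(6·3)=331/426, b=Δ1−h1·(2M1+M2)/6=1246/213
seg 2: a=0, c=M2/2=161/71, d=(M3−M2)/(6·2)=-161/426, b=Δ2−h2·(2M2+M3)/6=-649/426
t_q=1/4 → seg 0, τ=1/4; S=-5+4505/426·τ+0·τ²+-671/426·τ³=-21637/9088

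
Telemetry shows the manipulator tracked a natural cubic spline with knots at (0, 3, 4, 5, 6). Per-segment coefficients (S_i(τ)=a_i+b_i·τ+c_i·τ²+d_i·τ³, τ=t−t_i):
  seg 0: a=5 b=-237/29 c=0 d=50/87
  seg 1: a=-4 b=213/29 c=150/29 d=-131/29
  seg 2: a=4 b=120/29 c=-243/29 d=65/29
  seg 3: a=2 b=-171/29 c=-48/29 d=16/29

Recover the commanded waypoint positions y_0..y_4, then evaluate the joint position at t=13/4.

y_0 = S_0(0) = a_0 = 5
y_1 = S_1(0) = a_1 = -4
y_2 = S_2(0) = a_2 = 4
y_3 = S_3(0) = a_3 = 2
y_4 = S_3(1) = -5
t_q=13/4 is in segment 1 (τ=1/4); S_1(τ)=-3547/1856

y_0=5 y_1=-4 y_2=4 y_3=2 y_4=-5
S(13/4) = -3547/1856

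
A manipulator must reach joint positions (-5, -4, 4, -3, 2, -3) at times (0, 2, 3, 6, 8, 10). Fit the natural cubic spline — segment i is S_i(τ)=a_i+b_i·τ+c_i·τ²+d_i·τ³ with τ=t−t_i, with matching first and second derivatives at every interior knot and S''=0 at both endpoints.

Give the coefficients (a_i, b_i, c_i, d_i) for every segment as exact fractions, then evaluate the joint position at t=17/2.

Δ: Δ0=1/2, Δ1=8, Δ2=-7/3, Δ3=5/2, Δ4=-5/2
row 1: diag=6, rhs=45; c'=1/6, d'=15/2
row 2: denom=8−1·1/6=47/6; d'=(-62−1·15/2)/(47/6)=-417/47
row 3: denom=10−3·18/47=416/47; d'=(29−3·-417/47)/(416/47)=1307/208
row 4: denom=8−2·47/208=785/104; d'=(-30−2·1307/208)/(785/104)=-4427/785
back: M4=-4427/785
back: M3=1307/208−47/208·-4427/785=5933/785
back: M2=-417/47−18/47·5933/785=-9237/785
back: M1=15/2−1/6·-9237/785=7427/785
M: M0=0, M1=7427/785, M2=-9237/785, M3=5933/785, M4=-4427/785, M5=0
seg 0: a=-5, c=M0/2=0, d=(M1−M0)/(6·2)=7427/9420, b=Δ0−h0·(2M0+M1)/6=-12499/4710
seg 1: a=-4, c=M1/2=7427/1570, d=(M2−M1)/(6·1)=-8332/2355, b=Δ1−h1·(2M1+M2)/6=32063/4710
seg 2: a=4, c=M2/2=-9237/1570, d=(M3−M2)/(6·3)=1517/1413, b=Δ2−h2·(2M2+M3)/6=26633/4710
seg 3: a=-3, c=M3/2=5933/1570, d=(M4−M3)/(6·2)=-518/471, b=Δ3−h3·(2M3+M4)/6=-3103/4710
seg 4: a=2, c=M4/2=-4427/1570, d=(M5−M4)/(6·2)=4427/9420, b=Δ4−h4·(2M4+M5)/6=5933/4710
t_q=17/2 → seg 4, τ=1/2; S=2+5933/4710·τ+-4427/1570·τ²+4427/9420·τ³=49829/25120

  seg 0: a=-5 b=-12499/4710 c=0 d=7427/9420
  seg 1: a=-4 b=32063/4710 c=7427/1570 d=-8332/2355
  seg 2: a=4 b=26633/4710 c=-9237/1570 d=1517/1413
  seg 3: a=-3 b=-3103/4710 c=5933/1570 d=-518/471
  seg 4: a=2 b=5933/4710 c=-4427/1570 d=4427/9420
S(17/2) = 49829/25120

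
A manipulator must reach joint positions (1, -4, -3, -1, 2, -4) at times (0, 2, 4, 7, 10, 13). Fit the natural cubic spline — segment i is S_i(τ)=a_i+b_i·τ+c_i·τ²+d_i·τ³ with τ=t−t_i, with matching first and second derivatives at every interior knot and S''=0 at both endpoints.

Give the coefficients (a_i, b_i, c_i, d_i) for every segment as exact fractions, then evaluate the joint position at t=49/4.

Δ: Δ0=-5/2, Δ1=1/2, Δ2=2/3, Δ3=1, Δ4=-2
row 1: diag=8, rhs=18; c'=1/4, d'=9/4
row 2: denom=10−2·1/4=19/2; d'=(1−2·9/4)/(19/2)=-7/19
row 3: denom=12−3·6/19=210/19; d'=(2−3·-7/19)/(210/19)=59/210
row 4: denom=12−3·19/70=783/70; d'=(-18−3·59/210)/(783/70)=-1319/783
back: M4=-1319/783
back: M3=59/210−19/70·-1319/783=578/783
back: M2=-7/19−6/19·578/783=-157/261
back: M1=9/4−1/4·-157/261=1253/522
M: M0=0, M1=1253/522, M2=-157/261, M3=578/783, M4=-1319/783, M5=0
seg 0: a=1, c=M0/2=0, d=(M1−M0)/(6·2)=1253/6264, b=Δ0−h0·(2M0+M1)/6=-2584/783
seg 1: a=-4, c=M1/2=1253/1044, d=(M2−M1)/(6·2)=-1567/6264, b=Δ1−h1·(2M1+M2)/6=-1409/1566
seg 2: a=-3, c=M2/2=-157/522, d=(M3−M2)/(6·3)=1049/14094, b=Δ2−h2·(2M2+M3)/6=704/783
seg 3: a=-1, c=M3/2=289/783, d=(M4−M3)/(6·3)=-1897/14094, b=Δ3−h3·(2M3+M4)/6=1729/1566
seg 4: a=2, c=M4/2=-1319/1566, d=(M5−M4)/(6·3)=1319/14094, b=Δ4−h4·(2M4+M5)/6=-247/783
t_q=49/4 → seg 4, τ=9/4; S=2+-247/783·τ+-1319/1566·τ²+1319/14094·τ³=-21245/11136

  seg 0: a=1 b=-2584/783 c=0 d=1253/6264
  seg 1: a=-4 b=-1409/1566 c=1253/1044 d=-1567/6264
  seg 2: a=-3 b=704/783 c=-157/522 d=1049/14094
  seg 3: a=-1 b=1729/1566 c=289/783 d=-1897/14094
  seg 4: a=2 b=-247/783 c=-1319/1566 d=1319/14094
S(49/4) = -21245/11136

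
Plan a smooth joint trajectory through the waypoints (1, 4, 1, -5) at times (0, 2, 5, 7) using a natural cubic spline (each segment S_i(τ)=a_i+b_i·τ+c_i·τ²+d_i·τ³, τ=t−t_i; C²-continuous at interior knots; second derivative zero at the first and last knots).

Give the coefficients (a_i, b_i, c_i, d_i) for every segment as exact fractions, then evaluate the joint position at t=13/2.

Δ: Δ0=3/2, Δ1=-1, Δ2=-3
row 1: diag=10, rhs=-15; c'=3/10, d'=-3/2
row 2: denom=10−3·3/10=91/10; d'=(-12−3·-3/2)/(91/10)=-75/91
back: M2=-75/91
back: M1=-3/2−3/10·-75/91=-114/91
M: M0=0, M1=-114/91, M2=-75/91, M3=0
seg 0: a=1, c=M0/2=0, d=(M1−M0)/(6·2)=-19/182, b=Δ0−h0·(2M0+M1)/6=349/182
seg 1: a=4, c=M1/2=-57/91, d=(M2−M1)/(6·3)=1/42, b=Δ1−h1·(2M1+M2)/6=121/182
seg 2: a=1, c=M2/2=-75/182, d=(M3−M2)/(6·2)=25/364, b=Δ2−h2·(2M2+M3)/6=-223/91
t_q=13/2 → seg 2, τ=3/2; S=1+-223/91·τ+-75/182·τ²+25/364·τ³=-9817/2912

  seg 0: a=1 b=349/182 c=0 d=-19/182
  seg 1: a=4 b=121/182 c=-57/91 d=1/42
  seg 2: a=1 b=-223/91 c=-75/182 d=25/364
S(13/2) = -9817/2912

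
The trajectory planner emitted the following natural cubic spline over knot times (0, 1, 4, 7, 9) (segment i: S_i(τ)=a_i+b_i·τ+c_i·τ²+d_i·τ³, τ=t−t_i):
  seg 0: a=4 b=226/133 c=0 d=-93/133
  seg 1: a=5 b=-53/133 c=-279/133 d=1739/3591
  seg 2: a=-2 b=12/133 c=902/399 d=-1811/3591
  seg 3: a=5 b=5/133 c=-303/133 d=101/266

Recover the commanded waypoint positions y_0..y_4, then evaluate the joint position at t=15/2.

y_0 = S_0(0) = a_0 = 4
y_1 = S_1(0) = a_1 = 5
y_2 = S_2(0) = a_2 = -2
y_3 = S_3(0) = a_3 = 5
y_4 = S_3(2) = -1
t_q=15/2 is in segment 3 (τ=1/2); S_3(τ)=1367/304

y_0=4 y_1=5 y_2=-2 y_3=5 y_4=-1
S(15/2) = 1367/304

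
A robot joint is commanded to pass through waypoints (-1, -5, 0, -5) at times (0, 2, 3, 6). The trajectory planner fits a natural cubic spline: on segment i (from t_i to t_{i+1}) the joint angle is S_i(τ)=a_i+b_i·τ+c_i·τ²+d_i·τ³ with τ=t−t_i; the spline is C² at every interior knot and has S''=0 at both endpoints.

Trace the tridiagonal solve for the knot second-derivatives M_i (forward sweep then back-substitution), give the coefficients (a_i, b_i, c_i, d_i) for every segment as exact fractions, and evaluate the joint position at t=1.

Δ: Δ0=-2, Δ1=5, Δ2=-5/3
row 1: diag=6, rhs=42; c'=1/6, d'=7
row 2: denom=8−1·1/6=47/6; d'=(-40−1·7)/(47/6)=-6
back: M2=-6
back: M1=7−1/6·-6=8
M: M0=0, M1=8, M2=-6, M3=0
seg 0: a=-1, c=M0/2=0, d=(M1−M0)/(6·2)=2/3, b=Δ0−h0·(2M0+M1)/6=-14/3
seg 1: a=-5, c=M1/2=4, d=(M2−M1)/(6·1)=-7/3, b=Δ1−h1·(2M1+M2)/6=10/3
seg 2: a=0, c=M2/2=-3, d=(M3−M2)/(6·3)=1/3, b=Δ2−h2·(2M2+M3)/6=13/3
t_q=1 → seg 0, τ=1; S=-1+-14/3·τ+0·τ²+2/3·τ³=-5

  seg 0: a=-1 b=-14/3 c=0 d=2/3
  seg 1: a=-5 b=10/3 c=4 d=-7/3
  seg 2: a=0 b=13/3 c=-3 d=1/3
S(1) = -5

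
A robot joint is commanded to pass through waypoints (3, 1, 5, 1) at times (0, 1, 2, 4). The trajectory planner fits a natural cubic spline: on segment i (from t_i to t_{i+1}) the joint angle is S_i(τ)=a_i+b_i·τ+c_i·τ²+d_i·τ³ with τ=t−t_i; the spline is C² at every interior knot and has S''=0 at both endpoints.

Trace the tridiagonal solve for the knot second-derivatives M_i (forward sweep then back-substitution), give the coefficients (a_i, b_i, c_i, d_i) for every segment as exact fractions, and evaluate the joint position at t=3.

  seg 0: a=3 b=-88/23 c=0 d=42/23
  seg 1: a=1 b=38/23 c=126/23 d=-72/23
  seg 2: a=5 b=74/23 c=-90/23 d=15/23
S(3) = 114/23

Δ: Δ0=-2, Δ1=4, Δ2=-2
row 1: diag=4, rhs=36; c'=1/4, d'=9
row 2: denom=6−1·1/4=23/4; d'=(-36−1·9)/(23/4)=-180/23
back: M2=-180/23
back: M1=9−1/4·-180/23=252/23
M: M0=0, M1=252/23, M2=-180/23, M3=0
seg 0: a=3, c=M0/2=0, d=(M1−M0)/(6·1)=42/23, b=Δ0−h0·(2M0+M1)/6=-88/23
seg 1: a=1, c=M1/2=126/23, d=(M2−M1)/(6·1)=-72/23, b=Δ1−h1·(2M1+M2)/6=38/23
seg 2: a=5, c=M2/2=-90/23, d=(M3−M2)/(6·2)=15/23, b=Δ2−h2·(2M2+M3)/6=74/23
t_q=3 → seg 2, τ=1; S=5+74/23·τ+-90/23·τ²+15/23·τ³=114/23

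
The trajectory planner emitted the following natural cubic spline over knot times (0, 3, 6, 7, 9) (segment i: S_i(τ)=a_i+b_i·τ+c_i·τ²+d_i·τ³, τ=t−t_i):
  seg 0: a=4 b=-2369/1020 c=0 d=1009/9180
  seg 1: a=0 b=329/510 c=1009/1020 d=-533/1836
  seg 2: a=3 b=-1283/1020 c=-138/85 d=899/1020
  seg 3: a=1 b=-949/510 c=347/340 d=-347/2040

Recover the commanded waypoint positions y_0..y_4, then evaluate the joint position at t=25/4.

y_0 = S_0(0) = a_0 = 4
y_1 = S_1(0) = a_1 = 0
y_2 = S_2(0) = a_2 = 3
y_3 = S_3(0) = a_3 = 1
y_4 = S_3(2) = 0
t_q=25/4 is in segment 2 (τ=1/4); S_2(τ)=56529/21760

y_0=4 y_1=0 y_2=3 y_3=1 y_4=0
S(25/4) = 56529/21760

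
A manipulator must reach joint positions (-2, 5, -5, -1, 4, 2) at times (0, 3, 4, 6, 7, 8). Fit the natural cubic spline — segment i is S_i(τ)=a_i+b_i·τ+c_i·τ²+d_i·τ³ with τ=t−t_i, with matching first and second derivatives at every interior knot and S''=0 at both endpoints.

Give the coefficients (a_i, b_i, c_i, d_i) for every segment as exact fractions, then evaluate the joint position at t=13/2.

Δ: Δ0=7/3, Δ1=-10, Δ2=2, Δ3=5, Δ4=-2
row 1: diag=8, rhs=-74; c'=1/8, d'=-37/4
row 2: denom=6−1·1/8=47/8; d'=(72−1·-37/4)/(47/8)=650/47
row 3: denom=6−2·16/47=250/47; d'=(18−2·650/47)/(250/47)=-227/125
row 4: denom=4−1·47/250=953/250; d'=(-42−1·-227/125)/(953/250)=-10046/953
back: M4=-10046/953
back: M3=-227/125−47/250·-10046/953=158/953
back: M2=650/47−16/47·158/953=13126/953
back: M1=-37/4−1/8·13126/953=-10456/953
M: M0=0, M1=-10456/953, M2=13126/953, M3=158/953, M4=-10046/953, M5=0
seg 0: a=-2, c=M0/2=0, d=(M1−M0)/(6·3)=-5228/8577, b=Δ0−h0·(2M0+M1)/6=22355/2859
seg 1: a=5, c=M1/2=-5228/953, d=(M2−M1)/(6·1)=11791/2859, b=Δ1−h1·(2M1+M2)/6=-24697/2859
seg 2: a=-5, c=M2/2=6563/953, d=(M3−M2)/(6·2)=-3242/2859, b=Δ2−h2·(2M2+M3)/6=-20692/2859
seg 3: a=-1, c=M3/2=79/953, d=(M4−M3)/(6·1)=-5102/2859, b=Δ3−h3·(2M3+M4)/6=19160/2859
seg 4: a=4, c=M4/2=-5023/953, d=(M5−M4)/(6·1)=5023/2859, b=Δ4−h4·(2M4+M5)/6=4328/2859
t_q=13/2 → seg 3, τ=1/2; S=-1+19160/2859·τ+79/953·τ²+-5102/2859·τ³=4095/1906

  seg 0: a=-2 b=22355/2859 c=0 d=-5228/8577
  seg 1: a=5 b=-24697/2859 c=-5228/953 d=11791/2859
  seg 2: a=-5 b=-20692/2859 c=6563/953 d=-3242/2859
  seg 3: a=-1 b=19160/2859 c=79/953 d=-5102/2859
  seg 4: a=4 b=4328/2859 c=-5023/953 d=5023/2859
S(13/2) = 4095/1906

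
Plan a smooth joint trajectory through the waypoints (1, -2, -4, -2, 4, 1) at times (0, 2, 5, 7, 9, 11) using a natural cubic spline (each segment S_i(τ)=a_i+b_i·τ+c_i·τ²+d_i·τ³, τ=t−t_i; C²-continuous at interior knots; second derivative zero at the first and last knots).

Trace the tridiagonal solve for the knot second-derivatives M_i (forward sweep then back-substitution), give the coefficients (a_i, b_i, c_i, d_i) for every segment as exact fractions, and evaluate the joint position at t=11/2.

  seg 0: a=1 b=-2507/1542 c=0 d=97/3084
  seg 1: a=-2 b=-1925/1542 c=97/514 d=4/2313
  seg 2: a=-4 b=-107/1542 c=105/514 d=1019/6168
  seg 3: a=-2 b=2105/771 c=1229/1028 d=-3271/6168
  seg 4: a=4 b=1771/1542 c=-1021/514 d=1021/3084
S(11/2) = -65183/16448

Δ: Δ0=-3/2, Δ1=-2/3, Δ2=1, Δ3=3, Δ4=-3/2
row 1: diag=10, rhs=5; c'=3/10, d'=1/2
row 2: denom=10−3·3/10=91/10; d'=(10−3·1/2)/(91/10)=85/91
row 3: denom=8−2·20/91=688/91; d'=(12−2·85/91)/(688/91)=461/344
row 4: denom=8−2·91/344=1285/172; d'=(-27−2·461/344)/(1285/172)=-1021/257
back: M4=-1021/257
back: M3=461/344−91/344·-1021/257=1229/514
back: M2=85/91−20/91·1229/514=105/257
back: M1=1/2−3/10·105/257=97/257
M: M0=0, M1=97/257, M2=105/257, M3=1229/514, M4=-1021/257, M5=0
seg 0: a=1, c=M0/2=0, d=(M1−M0)/(6·2)=97/3084, b=Δ0−h0·(2M0+M1)/6=-2507/1542
seg 1: a=-2, c=M1/2=97/514, d=(M2−M1)/(6·3)=4/2313, b=Δ1−h1·(2M1+M2)/6=-1925/1542
seg 2: a=-4, c=M2/2=105/514, d=(M3−M2)/(6·2)=1019/6168, b=Δ2−h2·(2M2+M3)/6=-107/1542
seg 3: a=-2, c=M3/2=1229/1028, d=(M4−M3)/(6·2)=-3271/6168, b=Δ3−h3·(2M3+M4)/6=2105/771
seg 4: a=4, c=M4/2=-1021/514, d=(M5−M4)/(6·2)=1021/3084, b=Δ4−h4·(2M4+M5)/6=1771/1542
t_q=11/2 → seg 2, τ=1/2; S=-4+-107/1542·τ+105/514·τ²+1019/6168·τ³=-65183/16448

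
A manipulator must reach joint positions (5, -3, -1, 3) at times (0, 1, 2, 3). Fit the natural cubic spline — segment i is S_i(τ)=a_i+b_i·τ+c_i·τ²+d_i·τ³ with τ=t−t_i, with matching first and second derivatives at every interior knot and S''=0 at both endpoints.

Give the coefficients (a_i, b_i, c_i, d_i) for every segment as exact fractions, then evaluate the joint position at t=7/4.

Δ: Δ0=-8, Δ1=2, Δ2=4
row 1: diag=4, rhs=60; c'=1/4, d'=15
row 2: denom=4−1·1/4=15/4; d'=(12−1·15)/(15/4)=-4/5
back: M2=-4/5
back: M1=15−1/4·-4/5=76/5
M: M0=0, M1=76/5, M2=-4/5, M3=0
seg 0: a=5, c=M0/2=0, d=(M1−M0)/(6·1)=38/15, b=Δ0−h0·(2M0+M1)/6=-158/15
seg 1: a=-3, c=M1/2=38/5, d=(M2−M1)/(6·1)=-8/3, b=Δ1−h1·(2M1+M2)/6=-44/15
seg 2: a=-1, c=M2/2=-2/5, d=(M3−M2)/(6·1)=2/15, b=Δ2−h2·(2M2+M3)/6=64/15
t_q=7/4 → seg 1, τ=3/4; S=-3+-44/15·τ+38/5·τ²+-8/3·τ³=-41/20

  seg 0: a=5 b=-158/15 c=0 d=38/15
  seg 1: a=-3 b=-44/15 c=38/5 d=-8/3
  seg 2: a=-1 b=64/15 c=-2/5 d=2/15
S(7/4) = -41/20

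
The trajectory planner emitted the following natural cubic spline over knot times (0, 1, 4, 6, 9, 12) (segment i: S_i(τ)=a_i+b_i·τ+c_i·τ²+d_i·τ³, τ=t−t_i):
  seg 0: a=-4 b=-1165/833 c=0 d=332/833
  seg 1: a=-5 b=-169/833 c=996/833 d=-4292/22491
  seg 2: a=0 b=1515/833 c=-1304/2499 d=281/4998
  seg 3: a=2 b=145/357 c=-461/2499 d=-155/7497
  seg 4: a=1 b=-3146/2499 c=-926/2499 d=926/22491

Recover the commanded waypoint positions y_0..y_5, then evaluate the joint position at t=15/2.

y_0=-4 y_1=-5 y_2=0 y_3=2 y_4=1 y_5=-5
S(15/2) = 14157/6664

y_0 = S_0(0) = a_0 = -4
y_1 = S_1(0) = a_1 = -5
y_2 = S_2(0) = a_2 = 0
y_3 = S_3(0) = a_3 = 2
y_4 = S_4(0) = a_4 = 1
y_5 = S_4(3) = -5
t_q=15/2 is in segment 3 (τ=3/2); S_3(τ)=14157/6664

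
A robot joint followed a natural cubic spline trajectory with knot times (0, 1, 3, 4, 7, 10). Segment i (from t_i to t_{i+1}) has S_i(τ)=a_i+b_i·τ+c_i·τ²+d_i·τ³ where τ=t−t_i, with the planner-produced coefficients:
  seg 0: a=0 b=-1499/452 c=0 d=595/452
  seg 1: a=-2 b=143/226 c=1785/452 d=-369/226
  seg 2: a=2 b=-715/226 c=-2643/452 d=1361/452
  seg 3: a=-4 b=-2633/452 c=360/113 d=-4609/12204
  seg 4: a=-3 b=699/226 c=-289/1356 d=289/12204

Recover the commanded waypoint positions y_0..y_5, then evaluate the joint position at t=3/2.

y_0=0 y_1=-2 y_2=2 y_3=-4 y_4=-3 y_5=5
S(3/2) = -407/452

y_0 = S_0(0) = a_0 = 0
y_1 = S_1(0) = a_1 = -2
y_2 = S_2(0) = a_2 = 2
y_3 = S_3(0) = a_3 = -4
y_4 = S_4(0) = a_4 = -3
y_5 = S_4(3) = 5
t_q=3/2 is in segment 1 (τ=1/2); S_1(τ)=-407/452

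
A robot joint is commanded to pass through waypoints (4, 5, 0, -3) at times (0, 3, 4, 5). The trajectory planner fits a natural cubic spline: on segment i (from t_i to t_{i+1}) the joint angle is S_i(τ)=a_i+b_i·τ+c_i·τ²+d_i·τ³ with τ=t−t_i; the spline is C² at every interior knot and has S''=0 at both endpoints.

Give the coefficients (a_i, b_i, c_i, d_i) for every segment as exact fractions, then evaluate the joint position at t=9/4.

  seg 0: a=4 b=241/93 c=0 d=-70/279
  seg 1: a=5 b=-389/93 c=-70/31 d=134/93
  seg 2: a=0 b=-407/93 c=64/31 d=-64/93
S(9/4) = 6917/992

Δ: Δ0=1/3, Δ1=-5, Δ2=-3
row 1: diag=8, rhs=-32; c'=1/8, d'=-4
row 2: denom=4−1·1/8=31/8; d'=(12−1·-4)/(31/8)=128/31
back: M2=128/31
back: M1=-4−1/8·128/31=-140/31
M: M0=0, M1=-140/31, M2=128/31, M3=0
seg 0: a=4, c=M0/2=0, d=(M1−M0)/(6·3)=-70/279, b=Δ0−h0·(2M0+M1)/6=241/93
seg 1: a=5, c=M1/2=-70/31, d=(M2−M1)/(6·1)=134/93, b=Δ1−h1·(2M1+M2)/6=-389/93
seg 2: a=0, c=M2/2=64/31, d=(M3−M2)/(6·1)=-64/93, b=Δ2−h2·(2M2+M3)/6=-407/93
t_q=9/4 → seg 0, τ=9/4; S=4+241/93·τ+0·τ²+-70/279·τ³=6917/992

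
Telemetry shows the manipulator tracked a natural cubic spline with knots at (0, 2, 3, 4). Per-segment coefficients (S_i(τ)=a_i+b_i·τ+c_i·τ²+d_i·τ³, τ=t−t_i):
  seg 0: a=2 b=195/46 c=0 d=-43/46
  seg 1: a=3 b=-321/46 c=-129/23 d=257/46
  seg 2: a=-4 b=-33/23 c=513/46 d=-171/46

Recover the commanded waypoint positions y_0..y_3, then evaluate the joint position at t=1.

y_0 = S_0(0) = a_0 = 2
y_1 = S_1(0) = a_1 = 3
y_2 = S_2(0) = a_2 = -4
y_3 = S_2(1) = 2
t_q=1 is in segment 0 (τ=1); S_0(τ)=122/23

y_0=2 y_1=3 y_2=-4 y_3=2
S(1) = 122/23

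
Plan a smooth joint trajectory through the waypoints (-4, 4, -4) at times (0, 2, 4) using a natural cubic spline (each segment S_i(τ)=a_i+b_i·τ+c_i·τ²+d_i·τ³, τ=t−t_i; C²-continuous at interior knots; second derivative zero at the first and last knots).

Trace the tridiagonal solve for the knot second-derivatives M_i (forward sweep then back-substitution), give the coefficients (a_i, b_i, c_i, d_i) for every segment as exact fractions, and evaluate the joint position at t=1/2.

  seg 0: a=-4 b=6 c=0 d=-1/2
  seg 1: a=4 b=0 c=-3 d=1/2
S(1/2) = -17/16

Δ: Δ0=4, Δ1=-4
row 1: diag=8, rhs=-48; c'=1/4, d'=-6
back: M1=-6
M: M0=0, M1=-6, M2=0
seg 0: a=-4, c=M0/2=0, d=(M1−M0)/(6·2)=-1/2, b=Δ0−h0·(2M0+M1)/6=6
seg 1: a=4, c=M1/2=-3, d=(M2−M1)/(6·2)=1/2, b=Δ1−h1·(2M1+M2)/6=0
t_q=1/2 → seg 0, τ=1/2; S=-4+6·τ+0·τ²+-1/2·τ³=-17/16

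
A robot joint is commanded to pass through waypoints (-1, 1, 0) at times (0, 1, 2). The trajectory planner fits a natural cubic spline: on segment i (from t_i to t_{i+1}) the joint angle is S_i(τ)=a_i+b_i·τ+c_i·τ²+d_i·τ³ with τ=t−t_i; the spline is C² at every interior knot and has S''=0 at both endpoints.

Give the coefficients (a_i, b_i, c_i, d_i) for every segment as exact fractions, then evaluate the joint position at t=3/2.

  seg 0: a=-1 b=11/4 c=0 d=-3/4
  seg 1: a=1 b=1/2 c=-9/4 d=3/4
S(3/2) = 25/32

Δ: Δ0=2, Δ1=-1
row 1: diag=4, rhs=-18; c'=1/4, d'=-9/2
back: M1=-9/2
M: M0=0, M1=-9/2, M2=0
seg 0: a=-1, c=M0/2=0, d=(M1−M0)/(6·1)=-3/4, b=Δ0−h0·(2M0+M1)/6=11/4
seg 1: a=1, c=M1/2=-9/4, d=(M2−M1)/(6·1)=3/4, b=Δ1−h1·(2M1+M2)/6=1/2
t_q=3/2 → seg 1, τ=1/2; S=1+1/2·τ+-9/4·τ²+3/4·τ³=25/32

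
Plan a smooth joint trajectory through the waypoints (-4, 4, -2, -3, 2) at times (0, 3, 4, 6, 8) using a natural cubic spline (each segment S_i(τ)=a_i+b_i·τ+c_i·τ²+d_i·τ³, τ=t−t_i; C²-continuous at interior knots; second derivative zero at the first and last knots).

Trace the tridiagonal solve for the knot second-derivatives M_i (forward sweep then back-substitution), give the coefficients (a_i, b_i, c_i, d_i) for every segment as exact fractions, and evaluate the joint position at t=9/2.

  seg 0: a=-4 b=3263/516 c=0 d=-629/1548
  seg 1: a=4 b=-1199/258 c=-629/172 d=1189/516
  seg 2: a=-2 b=-2605/516 c=140/43 d=-1013/2064
  seg 3: a=-3 b=269/129 c=107/344 d=-107/2064
S(9/2) = -20759/5504

Δ: Δ0=8/3, Δ1=-6, Δ2=-1/2, Δ3=5/2
row 1: diag=8, rhs=-52; c'=1/8, d'=-13/2
row 2: denom=6−1·1/8=47/8; d'=(33−1·-13/2)/(47/8)=316/47
row 3: denom=8−2·16/47=344/47; d'=(18−2·316/47)/(344/47)=107/172
back: M3=107/172
back: M2=316/47−16/47·107/172=280/43
back: M1=-13/2−1/8·280/43=-629/86
M: M0=0, M1=-629/86, M2=280/43, M3=107/172, M4=0
seg 0: a=-4, c=M0/2=0, d=(M1−M0)/(6·3)=-629/1548, b=Δ0−h0·(2M0+M1)/6=3263/516
seg 1: a=4, c=M1/2=-629/172, d=(M2−M1)/(6·1)=1189/516, b=Δ1−h1·(2M1+M2)/6=-1199/258
seg 2: a=-2, c=M2/2=140/43, d=(M3−M2)/(6·2)=-1013/2064, b=Δ2−h2·(2M2+M3)/6=-2605/516
seg 3: a=-3, c=M3/2=107/344, d=(M4−M3)/(6·2)=-107/2064, b=Δ3−h3·(2M3+M4)/6=269/129
t_q=9/2 → seg 2, τ=1/2; S=-2+-2605/516·τ+140/43·τ²+-1013/2064·τ³=-20759/5504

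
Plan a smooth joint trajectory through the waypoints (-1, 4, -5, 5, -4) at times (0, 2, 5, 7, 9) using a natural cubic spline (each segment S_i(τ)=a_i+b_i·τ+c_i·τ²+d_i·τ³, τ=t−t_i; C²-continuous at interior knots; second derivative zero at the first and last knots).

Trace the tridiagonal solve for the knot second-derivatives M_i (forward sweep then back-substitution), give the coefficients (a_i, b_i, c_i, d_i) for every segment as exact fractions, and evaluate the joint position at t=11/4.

  seg 0: a=-1 b=1527/344 c=0 d=-667/1376
  seg 1: a=4 b=-237/172 c=-2001/688 d=543/688
  seg 2: a=-5 b=1707/688 c=1443/344 d=-4039/2752
  seg 3: a=5 b=567/344 c=-6345/1376 d=2115/2752
S(11/4) = 73249/44032

Δ: Δ0=5/2, Δ1=-3, Δ2=5, Δ3=-9/2
row 1: diag=10, rhs=-33; c'=3/10, d'=-33/10
row 2: denom=10−3·3/10=91/10; d'=(48−3·-33/10)/(91/10)=579/91
row 3: denom=8−2·20/91=688/91; d'=(-57−2·579/91)/(688/91)=-6345/688
back: M3=-6345/688
back: M2=579/91−20/91·-6345/688=1443/172
back: M1=-33/10−3/10·1443/172=-2001/344
M: M0=0, M1=-2001/344, M2=1443/172, M3=-6345/688, M4=0
seg 0: a=-1, c=M0/2=0, d=(M1−M0)/(6·2)=-667/1376, b=Δ0−h0·(2M0+M1)/6=1527/344
seg 1: a=4, c=M1/2=-2001/688, d=(M2−M1)/(6·3)=543/688, b=Δ1−h1·(2M1+M2)/6=-237/172
seg 2: a=-5, c=M2/2=1443/344, d=(M3−M2)/(6·2)=-4039/2752, b=Δ2−h2·(2M2+M3)/6=1707/688
seg 3: a=5, c=M3/2=-6345/1376, d=(M4−M3)/(6·2)=2115/2752, b=Δ3−h3·(2M3+M4)/6=567/344
t_q=11/4 → seg 1, τ=3/4; S=4+-237/172·τ+-2001/688·τ²+543/688·τ³=73249/44032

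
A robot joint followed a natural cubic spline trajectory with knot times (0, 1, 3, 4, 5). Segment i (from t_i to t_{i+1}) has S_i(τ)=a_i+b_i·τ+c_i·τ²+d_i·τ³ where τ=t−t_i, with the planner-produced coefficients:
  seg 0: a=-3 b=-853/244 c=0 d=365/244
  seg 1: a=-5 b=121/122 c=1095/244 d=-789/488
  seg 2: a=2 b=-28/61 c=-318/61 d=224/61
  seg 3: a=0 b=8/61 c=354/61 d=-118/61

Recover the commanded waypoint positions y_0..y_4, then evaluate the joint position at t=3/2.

y_0 = S_0(0) = a_0 = -3
y_1 = S_1(0) = a_1 = -5
y_2 = S_2(0) = a_2 = 2
y_3 = S_3(0) = a_3 = 0
y_4 = S_3(1) = 4
t_q=3/2 is in segment 1 (τ=1/2); S_1(τ)=-13993/3904

y_0=-3 y_1=-5 y_2=2 y_3=0 y_4=4
S(3/2) = -13993/3904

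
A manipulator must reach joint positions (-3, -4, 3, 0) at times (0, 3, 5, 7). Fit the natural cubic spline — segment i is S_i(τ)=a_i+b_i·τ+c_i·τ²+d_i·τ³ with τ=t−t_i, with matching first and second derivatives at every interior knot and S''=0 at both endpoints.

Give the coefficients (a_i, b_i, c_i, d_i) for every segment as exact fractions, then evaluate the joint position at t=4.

Δ: Δ0=-1/3, Δ1=7/2, Δ2=-3/2
row 1: diag=10, rhs=23; c'=1/5, d'=23/10
row 2: denom=8−2·1/5=38/5; d'=(-30−2·23/10)/(38/5)=-173/38
back: M2=-173/38
back: M1=23/10−1/5·-173/38=61/19
M: M0=0, M1=61/19, M2=-173/38, M3=0
seg 0: a=-3, c=M0/2=0, d=(M1−M0)/(6·3)=61/342, b=Δ0−h0·(2M0+M1)/6=-221/114
seg 1: a=-4, c=M1/2=61/38, d=(M2−M1)/(6·2)=-295/456, b=Δ1−h1·(2M1+M2)/6=164/57
seg 2: a=3, c=M2/2=-173/76, d=(M3−M2)/(6·2)=173/456, b=Δ2−h2·(2M2+M3)/6=175/114
t_q=4 → seg 1, τ=1; S=-4+164/57·τ+61/38·τ²+-295/456·τ³=-25/152

  seg 0: a=-3 b=-221/114 c=0 d=61/342
  seg 1: a=-4 b=164/57 c=61/38 d=-295/456
  seg 2: a=3 b=175/114 c=-173/76 d=173/456
S(4) = -25/152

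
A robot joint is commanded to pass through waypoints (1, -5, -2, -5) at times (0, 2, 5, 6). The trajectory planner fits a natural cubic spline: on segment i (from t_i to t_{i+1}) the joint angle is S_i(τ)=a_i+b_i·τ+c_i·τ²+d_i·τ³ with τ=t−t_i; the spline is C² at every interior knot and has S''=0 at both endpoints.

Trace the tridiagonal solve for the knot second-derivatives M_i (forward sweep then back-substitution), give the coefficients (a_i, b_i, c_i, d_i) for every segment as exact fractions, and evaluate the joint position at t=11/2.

Δ: Δ0=-3, Δ1=1, Δ2=-3
row 1: diag=10, rhs=24; c'=3/10, d'=12/5
row 2: denom=8−3·3/10=71/10; d'=(-24−3·12/5)/(71/10)=-312/71
back: M2=-312/71
back: M1=12/5−3/10·-312/71=264/71
M: M0=0, M1=264/71, M2=-312/71, M3=0
seg 0: a=1, c=M0/2=0, d=(M1−M0)/(6·2)=22/71, b=Δ0−h0·(2M0+M1)/6=-301/71
seg 1: a=-5, c=M1/2=132/71, d=(M2−M1)/(6·3)=-32/71, b=Δ1−h1·(2M1+M2)/6=-37/71
seg 2: a=-2, c=M2/2=-156/71, d=(M3−M2)/(6·1)=52/71, b=Δ2−h2·(2M2+M3)/6=-109/71
t_q=11/2 → seg 2, τ=1/2; S=-2+-109/71·τ+-156/71·τ²+52/71·τ³=-229/71

  seg 0: a=1 b=-301/71 c=0 d=22/71
  seg 1: a=-5 b=-37/71 c=132/71 d=-32/71
  seg 2: a=-2 b=-109/71 c=-156/71 d=52/71
S(11/2) = -229/71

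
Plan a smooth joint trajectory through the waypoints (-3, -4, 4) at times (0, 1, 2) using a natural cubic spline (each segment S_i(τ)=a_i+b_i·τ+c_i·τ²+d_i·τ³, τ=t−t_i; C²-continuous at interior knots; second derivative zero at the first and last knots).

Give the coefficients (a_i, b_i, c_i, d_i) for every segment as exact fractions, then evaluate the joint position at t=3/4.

Δ: Δ0=-1, Δ1=8
row 1: diag=4, rhs=54; c'=1/4, d'=27/2
back: M1=27/2
M: M0=0, M1=27/2, M2=0
seg 0: a=-3, c=M0/2=0, d=(M1−M0)/(6·1)=9/4, b=Δ0−h0·(2M0+M1)/6=-13/4
seg 1: a=-4, c=M1/2=27/4, d=(M2−M1)/(6·1)=-9/4, b=Δ1−h1·(2M1+M2)/6=7/2
t_q=3/4 → seg 0, τ=3/4; S=-3+-13/4·τ+0·τ²+9/4·τ³=-1149/256

  seg 0: a=-3 b=-13/4 c=0 d=9/4
  seg 1: a=-4 b=7/2 c=27/4 d=-9/4
S(3/4) = -1149/256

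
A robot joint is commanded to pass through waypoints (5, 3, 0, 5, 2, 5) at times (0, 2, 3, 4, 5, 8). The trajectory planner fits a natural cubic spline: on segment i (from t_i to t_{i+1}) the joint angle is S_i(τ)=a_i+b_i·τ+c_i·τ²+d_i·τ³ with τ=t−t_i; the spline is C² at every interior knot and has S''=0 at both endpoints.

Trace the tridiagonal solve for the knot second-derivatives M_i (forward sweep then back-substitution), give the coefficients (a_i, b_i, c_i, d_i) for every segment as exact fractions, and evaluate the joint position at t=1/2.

  seg 0: a=5 b=431/665 c=0 d=-274/665
  seg 1: a=3 b=-2857/665 c=-1644/665 d=358/95
  seg 2: a=0 b=1373/665 c=5874/665 d=-3922/665
  seg 3: a=5 b=271/133 c=-5892/665 d=2542/665
  seg 4: a=2 b=-2803/665 c=1734/665 d=-578/1995
S(1/2) = 2805/532

Δ: Δ0=-1, Δ1=-3, Δ2=5, Δ3=-3, Δ4=1
row 1: diag=6, rhs=-12; c'=1/6, d'=-2
row 2: denom=4−1·1/6=23/6; d'=(48−1·-2)/(23/6)=300/23
row 3: denom=4−1·6/23=86/23; d'=(-48−1·300/23)/(86/23)=-702/43
row 4: denom=8−1·23/86=665/86; d'=(24−1·-702/43)/(665/86)=3468/665
back: M4=3468/665
back: M3=-702/43−23/86·3468/665=-11784/665
back: M2=300/23−6/23·-11784/665=11748/665
back: M1=-2−1/6·11748/665=-3288/665
M: M0=0, M1=-3288/665, M2=11748/665, M3=-11784/665, M4=3468/665, M5=0
seg 0: a=5, c=M0/2=0, d=(M1−M0)/(6·2)=-274/665, b=Δ0−h0·(2M0+M1)/6=431/665
seg 1: a=3, c=M1/2=-1644/665, d=(M2−M1)/(6·1)=358/95, b=Δ1−h1·(2M1+M2)/6=-2857/665
seg 2: a=0, c=M2/2=5874/665, d=(M3−M2)/(6·1)=-3922/665, b=Δ2−h2·(2M2+M3)/6=1373/665
seg 3: a=5, c=M3/2=-5892/665, d=(M4−M3)/(6·1)=2542/665, b=Δ3−h3·(2M3+M4)/6=271/133
seg 4: a=2, c=M4/2=1734/665, d=(M5−M4)/(6·3)=-578/1995, b=Δ4−h4·(2M4+M5)/6=-2803/665
t_q=1/2 → seg 0, τ=1/2; S=5+431/665·τ+0·τ²+-274/665·τ³=2805/532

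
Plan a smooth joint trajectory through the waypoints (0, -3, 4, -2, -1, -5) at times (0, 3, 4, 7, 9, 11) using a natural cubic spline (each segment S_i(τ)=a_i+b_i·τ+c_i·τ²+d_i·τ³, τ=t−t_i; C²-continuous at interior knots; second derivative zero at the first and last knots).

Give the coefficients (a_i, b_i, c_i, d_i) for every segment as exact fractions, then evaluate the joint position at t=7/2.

Δ: Δ0=-1, Δ1=7, Δ2=-2, Δ3=1/2, Δ4=-2
row 1: diag=8, rhs=48; c'=1/8, d'=6
row 2: denom=8−1·1/8=63/8; d'=(-54−1·6)/(63/8)=-160/21
row 3: denom=10−3·8/21=62/7; d'=(15−3·-160/21)/(62/7)=265/62
row 4: denom=8−2·7/31=234/31; d'=(-15−2·265/62)/(234/31)=-365/117
back: M4=-365/117
back: M3=265/62−7/31·-365/117=1165/234
back: M2=-160/21−8/21·1165/234=-3340/351
back: M1=6−1/8·-3340/351=5047/702
M: M0=0, M1=5047/702, M2=-3340/351, M3=1165/234, M4=-365/117, M5=0
seg 0: a=0, c=M0/2=0, d=(M1−M0)/(6·3)=5047/12636, b=Δ0−h0·(2M0+M1)/6=-6451/1404
seg 1: a=-3, c=M1/2=5047/1404, d=(M2−M1)/(6·1)=-1303/468, b=Δ1−h1·(2M1+M2)/6=4345/702
seg 2: a=4, c=M2/2=-1670/351, d=(M3−M2)/(6·3)=10175/12636, b=Δ2−h2·(2M2+M3)/6=7057/1404
seg 3: a=-2, c=M3/2=1165/468, d=(M4−M3)/(6·2)=-1895/2808, b=Δ3−h3·(2M3+M4)/6=-1249/702
seg 4: a=-1, c=M4/2=-365/234, d=(M5−M4)/(6·2)=365/1404, b=Δ4−h4·(2M4+M5)/6=28/351
t_q=7/2 → seg 1, τ=1/2; S=-3+4345/702·τ+5047/1404·τ²+-1303/468·τ³=7249/11232

  seg 0: a=0 b=-6451/1404 c=0 d=5047/12636
  seg 1: a=-3 b=4345/702 c=5047/1404 d=-1303/468
  seg 2: a=4 b=7057/1404 c=-1670/351 d=10175/12636
  seg 3: a=-2 b=-1249/702 c=1165/468 d=-1895/2808
  seg 4: a=-1 b=28/351 c=-365/234 d=365/1404
S(7/2) = 7249/11232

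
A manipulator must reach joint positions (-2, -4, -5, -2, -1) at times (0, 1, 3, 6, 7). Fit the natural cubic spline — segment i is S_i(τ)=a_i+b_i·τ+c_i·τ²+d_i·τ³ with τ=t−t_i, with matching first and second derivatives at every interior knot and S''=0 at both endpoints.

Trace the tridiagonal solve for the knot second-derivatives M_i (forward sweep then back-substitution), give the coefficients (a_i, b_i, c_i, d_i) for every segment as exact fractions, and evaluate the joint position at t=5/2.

Δ: Δ0=-2, Δ1=-1/2, Δ2=1, Δ3=1
row 1: diag=6, rhs=9; c'=1/3, d'=3/2
row 2: denom=10−2·1/3=28/3; d'=(9−2·3/2)/(28/3)=9/14
row 3: denom=8−3·9/28=197/28; d'=(0−3·9/14)/(197/28)=-54/197
back: M3=-54/197
back: M2=9/14−9/28·-54/197=144/197
back: M1=3/2−1/3·144/197=495/394
M: M0=0, M1=495/394, M2=144/197, M3=-54/197, M4=0
seg 0: a=-2, c=M0/2=0, d=(M1−M0)/(6·1)=165/788, b=Δ0−h0·(2M0+M1)/6=-1741/788
seg 1: a=-4, c=M1/2=495/788, d=(M2−M1)/(6·2)=-69/1576, b=Δ1−h1·(2M1+M2)/6=-623/394
seg 2: a=-5, c=M2/2=72/197, d=(M3−M2)/(6·3)=-11/197, b=Δ2−h2·(2M2+M3)/6=80/197
seg 3: a=-2, c=M3/2=-27/197, d=(M4−M3)/(6·1)=9/197, b=Δ3−h3·(2M3+M4)/6=215/197
t_q=5/2 → seg 1, τ=3/2; S=-4+-623/394·τ+495/788·τ²+-69/1576·τ³=-64379/12608

  seg 0: a=-2 b=-1741/788 c=0 d=165/788
  seg 1: a=-4 b=-623/394 c=495/788 d=-69/1576
  seg 2: a=-5 b=80/197 c=72/197 d=-11/197
  seg 3: a=-2 b=215/197 c=-27/197 d=9/197
S(5/2) = -64379/12608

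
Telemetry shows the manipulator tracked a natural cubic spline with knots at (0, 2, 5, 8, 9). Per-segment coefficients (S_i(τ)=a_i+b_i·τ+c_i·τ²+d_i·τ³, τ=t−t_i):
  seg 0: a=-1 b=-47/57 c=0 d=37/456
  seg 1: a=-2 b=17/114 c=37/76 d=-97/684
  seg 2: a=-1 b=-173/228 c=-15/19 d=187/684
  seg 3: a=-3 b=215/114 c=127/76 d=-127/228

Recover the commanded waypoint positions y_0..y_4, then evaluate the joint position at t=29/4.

y_0 = S_0(0) = a_0 = -1
y_1 = S_1(0) = a_1 = -2
y_2 = S_2(0) = a_2 = -1
y_3 = S_3(0) = a_3 = -3
y_4 = S_3(1) = 0
t_q=29/4 is in segment 2 (τ=9/4); S_2(τ)=-919/256

y_0=-1 y_1=-2 y_2=-1 y_3=-3 y_4=0
S(29/4) = -919/256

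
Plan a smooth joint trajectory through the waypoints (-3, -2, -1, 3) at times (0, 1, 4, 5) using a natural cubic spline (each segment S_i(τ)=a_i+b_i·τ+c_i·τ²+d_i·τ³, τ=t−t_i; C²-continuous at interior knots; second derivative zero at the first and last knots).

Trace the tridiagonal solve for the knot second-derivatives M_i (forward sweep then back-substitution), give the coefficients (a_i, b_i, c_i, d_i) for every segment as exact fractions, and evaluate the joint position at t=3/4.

  seg 0: a=-3 b=214/165 c=0 d=-49/165
  seg 1: a=-2 b=67/165 c=-49/55 d=13/45
  seg 2: a=-1 b=472/165 c=94/55 d=-94/165
S(3/4) = -7577/3520

Δ: Δ0=1, Δ1=1/3, Δ2=4
row 1: diag=8, rhs=-4; c'=3/8, d'=-1/2
row 2: denom=8−3·3/8=55/8; d'=(22−3·-1/2)/(55/8)=188/55
back: M2=188/55
back: M1=-1/2−3/8·188/55=-98/55
M: M0=0, M1=-98/55, M2=188/55, M3=0
seg 0: a=-3, c=M0/2=0, d=(M1−M0)/(6·1)=-49/165, b=Δ0−h0·(2M0+M1)/6=214/165
seg 1: a=-2, c=M1/2=-49/55, d=(M2−M1)/(6·3)=13/45, b=Δ1−h1·(2M1+M2)/6=67/165
seg 2: a=-1, c=M2/2=94/55, d=(M3−M2)/(6·1)=-94/165, b=Δ2−h2·(2M2+M3)/6=472/165
t_q=3/4 → seg 0, τ=3/4; S=-3+214/165·τ+0·τ²+-49/165·τ³=-7577/3520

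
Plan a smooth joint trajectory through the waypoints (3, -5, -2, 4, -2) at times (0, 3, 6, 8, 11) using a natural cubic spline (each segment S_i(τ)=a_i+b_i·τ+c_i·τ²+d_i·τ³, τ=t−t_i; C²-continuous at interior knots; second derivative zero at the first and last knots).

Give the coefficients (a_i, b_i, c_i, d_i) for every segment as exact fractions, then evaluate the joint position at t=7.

Δ: Δ0=-8/3, Δ1=1, Δ2=3, Δ3=-2
row 1: diag=12, rhs=22; c'=1/4, d'=11/6
row 2: denom=10−3·1/4=37/4; d'=(12−3·11/6)/(37/4)=26/37
row 3: denom=10−2·8/37=354/37; d'=(-30−2·26/37)/(354/37)=-581/177
back: M3=-581/177
back: M2=26/37−8/37·-581/177=250/177
back: M1=11/6−1/4·250/177=262/177
M: M0=0, M1=262/177, M2=250/177, M3=-581/177, M4=0
seg 0: a=3, c=M0/2=0, d=(M1−M0)/(6·3)=131/1593, b=Δ0−h0·(2M0+M1)/6=-201/59
seg 1: a=-5, c=M1/2=131/177, d=(M2−M1)/(6·3)=-2/531, b=Δ1−h1·(2M1+M2)/6=-70/59
seg 2: a=-2, c=M2/2=125/177, d=(M3−M2)/(6·2)=-277/708, b=Δ2−h2·(2M2+M3)/6=186/59
seg 3: a=4, c=M3/2=-581/354, d=(M4−M3)/(6·3)=581/3186, b=Δ3−h3·(2M3+M4)/6=227/177
t_q=7 → seg 2, τ=1; S=-2+186/59·τ+125/177·τ²+-277/708·τ³=1039/708

  seg 0: a=3 b=-201/59 c=0 d=131/1593
  seg 1: a=-5 b=-70/59 c=131/177 d=-2/531
  seg 2: a=-2 b=186/59 c=125/177 d=-277/708
  seg 3: a=4 b=227/177 c=-581/354 d=581/3186
S(7) = 1039/708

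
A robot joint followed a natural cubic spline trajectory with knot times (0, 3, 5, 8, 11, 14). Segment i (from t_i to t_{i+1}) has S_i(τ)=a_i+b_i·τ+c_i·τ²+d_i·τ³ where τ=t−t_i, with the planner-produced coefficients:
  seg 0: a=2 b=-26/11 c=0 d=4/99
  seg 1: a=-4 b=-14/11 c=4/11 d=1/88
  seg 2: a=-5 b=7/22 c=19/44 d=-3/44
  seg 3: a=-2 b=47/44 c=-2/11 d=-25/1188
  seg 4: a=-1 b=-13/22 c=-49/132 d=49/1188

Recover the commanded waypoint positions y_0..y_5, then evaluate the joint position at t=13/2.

y_0=2 y_1=-4 y_2=-5 y_3=-2 y_4=-1 y_5=-5
S(13/2) = -121/32

y_0 = S_0(0) = a_0 = 2
y_1 = S_1(0) = a_1 = -4
y_2 = S_2(0) = a_2 = -5
y_3 = S_3(0) = a_3 = -2
y_4 = S_4(0) = a_4 = -1
y_5 = S_4(3) = -5
t_q=13/2 is in segment 2 (τ=3/2); S_2(τ)=-121/32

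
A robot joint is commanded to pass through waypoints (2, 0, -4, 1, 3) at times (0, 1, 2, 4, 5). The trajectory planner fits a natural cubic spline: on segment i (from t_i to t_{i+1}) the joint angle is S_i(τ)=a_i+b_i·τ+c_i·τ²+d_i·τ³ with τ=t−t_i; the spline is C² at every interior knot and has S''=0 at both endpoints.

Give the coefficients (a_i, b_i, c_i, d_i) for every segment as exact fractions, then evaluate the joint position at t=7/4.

Δ: Δ0=-2, Δ1=-4, Δ2=5/2, Δ3=2
row 1: diag=4, rhs=-12; c'=1/4, d'=-3
row 2: denom=6−1·1/4=23/4; d'=(39−1·-3)/(23/4)=168/23
row 3: denom=6−2·8/23=122/23; d'=(-3−2·168/23)/(122/23)=-405/122
back: M3=-405/122
back: M2=168/23−8/23·-405/122=516/61
back: M1=-3−1/4·516/61=-312/61
M: M0=0, M1=-312/61, M2=516/61, M3=-405/122, M4=0
seg 0: a=2, c=M0/2=0, d=(M1−M0)/(6·1)=-52/61, b=Δ0−h0·(2M0+M1)/6=-70/61
seg 1: a=0, c=M1/2=-156/61, d=(M2−M1)/(6·1)=138/61, b=Δ1−h1·(2M1+M2)/6=-226/61
seg 2: a=-4, c=M2/2=258/61, d=(M3−M2)/(6·2)=-479/488, b=Δ2−h2·(2M2+M3)/6=-124/61
seg 3: a=1, c=M3/2=-405/244, d=(M4−M3)/(6·1)=135/244, b=Δ3−h3·(2M3+M4)/6=379/122
t_q=7/4 → seg 1, τ=3/4; S=0+-226/61·τ+-156/61·τ²+138/61·τ³=-6369/1952

  seg 0: a=2 b=-70/61 c=0 d=-52/61
  seg 1: a=0 b=-226/61 c=-156/61 d=138/61
  seg 2: a=-4 b=-124/61 c=258/61 d=-479/488
  seg 3: a=1 b=379/122 c=-405/244 d=135/244
S(7/4) = -6369/1952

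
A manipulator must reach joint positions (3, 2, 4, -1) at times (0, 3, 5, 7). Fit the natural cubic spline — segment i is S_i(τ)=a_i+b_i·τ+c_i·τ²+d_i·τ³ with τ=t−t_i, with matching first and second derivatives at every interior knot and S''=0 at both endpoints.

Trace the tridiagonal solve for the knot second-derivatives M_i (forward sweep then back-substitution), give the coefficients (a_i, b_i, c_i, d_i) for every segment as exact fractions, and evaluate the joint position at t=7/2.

  seg 0: a=3 b=-235/228 c=0 d=53/684
  seg 1: a=2 b=121/114 c=53/76 d=-83/228
  seg 2: a=4 b=-59/114 c=-113/76 d=113/456
S(7/2) = 1617/608

Δ: Δ0=-1/3, Δ1=1, Δ2=-5/2
row 1: diag=10, rhs=8; c'=1/5, d'=4/5
row 2: denom=8−2·1/5=38/5; d'=(-21−2·4/5)/(38/5)=-113/38
back: M2=-113/38
back: M1=4/5−1/5·-113/38=53/38
M: M0=0, M1=53/38, M2=-113/38, M3=0
seg 0: a=3, c=M0/2=0, d=(M1−M0)/(6·3)=53/684, b=Δ0−h0·(2M0+M1)/6=-235/228
seg 1: a=2, c=M1/2=53/76, d=(M2−M1)/(6·2)=-83/228, b=Δ1−h1·(2M1+M2)/6=121/114
seg 2: a=4, c=M2/2=-113/76, d=(M3−M2)/(6·2)=113/456, b=Δ2−h2·(2M2+M3)/6=-59/114
t_q=7/2 → seg 1, τ=1/2; S=2+121/114·τ+53/76·τ²+-83/228·τ³=1617/608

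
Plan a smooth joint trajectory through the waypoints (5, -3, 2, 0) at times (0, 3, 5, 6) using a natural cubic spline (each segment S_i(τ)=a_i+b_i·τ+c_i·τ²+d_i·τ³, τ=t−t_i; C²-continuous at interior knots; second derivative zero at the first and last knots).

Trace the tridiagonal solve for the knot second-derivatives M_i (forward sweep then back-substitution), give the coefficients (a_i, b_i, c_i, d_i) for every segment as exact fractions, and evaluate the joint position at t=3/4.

Δ: Δ0=-8/3, Δ1=5/2, Δ2=-2
row 1: diag=10, rhs=31; c'=1/5, d'=31/10
row 2: denom=6−2·1/5=28/5; d'=(-27−2·31/10)/(28/5)=-83/14
back: M2=-83/14
back: M1=31/10−1/5·-83/14=30/7
M: M0=0, M1=30/7, M2=-83/14, M3=0
seg 0: a=5, c=M0/2=0, d=(M1−M0)/(6·3)=5/21, b=Δ0−h0·(2M0+M1)/6=-101/21
seg 1: a=-3, c=M1/2=15/7, d=(M2−M1)/(6·2)=-143/168, b=Δ1−h1·(2M1+M2)/6=34/21
seg 2: a=2, c=M2/2=-83/28, d=(M3−M2)/(6·1)=83/84, b=Δ2−h2·(2M2+M3)/6=-1/42
t_q=3/4 → seg 0, τ=3/4; S=5+-101/21·τ+0·τ²+5/21·τ³=669/448

  seg 0: a=5 b=-101/21 c=0 d=5/21
  seg 1: a=-3 b=34/21 c=15/7 d=-143/168
  seg 2: a=2 b=-1/42 c=-83/28 d=83/84
S(3/4) = 669/448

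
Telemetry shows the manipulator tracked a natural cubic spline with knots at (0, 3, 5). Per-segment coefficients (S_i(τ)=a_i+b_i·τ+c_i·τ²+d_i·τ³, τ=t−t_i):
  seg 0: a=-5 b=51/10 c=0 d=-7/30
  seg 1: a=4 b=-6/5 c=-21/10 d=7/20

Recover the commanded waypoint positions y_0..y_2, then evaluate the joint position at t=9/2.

y_0 = S_0(0) = a_0 = -5
y_1 = S_1(0) = a_1 = 4
y_2 = S_1(2) = -4
t_q=9/2 is in segment 1 (τ=3/2); S_1(τ)=-43/32

y_0=-5 y_1=4 y_2=-4
S(9/2) = -43/32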